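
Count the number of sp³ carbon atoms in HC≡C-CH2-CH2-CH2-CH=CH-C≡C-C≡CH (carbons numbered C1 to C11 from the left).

3

C1: sp
C2: sp
C3: sp3 ✓
C4: sp3 ✓
C5: sp3 ✓
C6: sp2
C7: sp2
C8: sp
C9: sp
C10: sp
C11: sp
C3, C4, C5 → 3 sp3 carbons.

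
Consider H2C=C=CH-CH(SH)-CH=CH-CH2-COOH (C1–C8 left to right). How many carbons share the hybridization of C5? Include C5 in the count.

C5 is sp2 (one π bond).
C1: sp2 ✓
C2: sp
C3: sp2 ✓
C4: sp3
C5: sp2 ✓
C6: sp2 ✓
C7: sp3
C8: sp2 ✓
5 carbons are sp2.

5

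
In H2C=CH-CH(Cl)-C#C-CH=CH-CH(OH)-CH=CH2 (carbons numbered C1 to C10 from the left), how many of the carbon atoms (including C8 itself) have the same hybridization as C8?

C8 is sp3 (only σ bonds).
C1: sp2
C2: sp2
C3: sp3 ✓
C4: sp
C5: sp
C6: sp2
C7: sp2
C8: sp3 ✓
C9: sp2
C10: sp2
2 carbons are sp3.

2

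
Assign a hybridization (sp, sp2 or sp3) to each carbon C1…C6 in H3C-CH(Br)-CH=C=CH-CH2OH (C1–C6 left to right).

C1 (4 σ bonds) has steric number 4: sp3.
C2 (4 σ bonds) has steric number 4: sp3.
C3: 3 σ bonds, plus one π bond — 3 electron domains, sp2.
C4 has 2 σ bonds, plus two π bonds: steric number 2 → sp.
C5 — 3 σ bonds, plus one π bond. Steric number 3, so sp2.
C6 is sp3: 4 σ bonds, 4 electron-density regions.

C1 sp3, C2 sp3, C3 sp2, C4 sp, C5 sp2, C6 sp3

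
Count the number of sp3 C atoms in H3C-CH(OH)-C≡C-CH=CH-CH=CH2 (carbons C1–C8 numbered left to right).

C1: sp3 ✓
C2: sp3 ✓
C3: sp
C4: sp
C5: sp2
C6: sp2
C7: sp2
C8: sp2
C1, C2 → 2 sp3 carbons.

2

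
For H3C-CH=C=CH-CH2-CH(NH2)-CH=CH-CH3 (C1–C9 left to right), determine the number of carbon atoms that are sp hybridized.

C1: sp3
C2: sp2
C3: sp ✓
C4: sp2
C5: sp3
C6: sp3
C7: sp2
C8: sp2
C9: sp3
C3 → 1 sp carbon.

1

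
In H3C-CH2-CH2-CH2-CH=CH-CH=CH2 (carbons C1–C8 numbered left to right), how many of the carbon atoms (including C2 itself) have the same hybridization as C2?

4

C2 is sp3 (only σ bonds).
C1: sp3 ✓
C2: sp3 ✓
C3: sp3 ✓
C4: sp3 ✓
C5: sp2
C6: sp2
C7: sp2
C8: sp2
4 carbons are sp3.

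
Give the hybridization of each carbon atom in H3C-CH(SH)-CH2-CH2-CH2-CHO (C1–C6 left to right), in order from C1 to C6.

C1: 4 σ bonds — 4 electron domains, sp3.
C2 (4 σ bonds) has steric number 4: sp3.
C3 is sp3: 4 σ bonds, 4 electron-density regions.
C4: 4 σ bonds — 4 electron domains, sp3.
C5: 4 σ bonds; 4 regions of electron density → sp3.
C6 — 3 σ bonds, plus one π bond. Steric number 3, so sp2.

C1 sp3, C2 sp3, C3 sp3, C4 sp3, C5 sp3, C6 sp2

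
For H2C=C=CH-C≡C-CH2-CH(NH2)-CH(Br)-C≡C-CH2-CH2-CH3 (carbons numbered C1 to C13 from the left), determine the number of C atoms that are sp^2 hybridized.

2

C1: sp2 ✓
C2: sp
C3: sp2 ✓
C4: sp
C5: sp
C6: sp3
C7: sp3
C8: sp3
C9: sp
C10: sp
C11: sp3
C12: sp3
C13: sp3
C1, C3 → 2 sp2 carbons.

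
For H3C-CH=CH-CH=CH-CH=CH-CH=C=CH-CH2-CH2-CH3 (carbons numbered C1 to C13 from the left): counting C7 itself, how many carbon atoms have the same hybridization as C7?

8

C7 is sp2 (one π bond).
C1: sp3
C2: sp2 ✓
C3: sp2 ✓
C4: sp2 ✓
C5: sp2 ✓
C6: sp2 ✓
C7: sp2 ✓
C8: sp2 ✓
C9: sp
C10: sp2 ✓
C11: sp3
C12: sp3
C13: sp3
8 carbons are sp2.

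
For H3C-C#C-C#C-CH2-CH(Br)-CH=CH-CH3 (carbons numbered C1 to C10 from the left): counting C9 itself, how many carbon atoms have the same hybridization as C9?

2

C9 is sp2 (one π bond).
C1: sp3
C2: sp
C3: sp
C4: sp
C5: sp
C6: sp3
C7: sp3
C8: sp2 ✓
C9: sp2 ✓
C10: sp3
2 carbons are sp2.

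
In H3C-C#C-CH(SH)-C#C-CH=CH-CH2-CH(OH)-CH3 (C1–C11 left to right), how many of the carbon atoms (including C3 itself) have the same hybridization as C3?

4

C3 is sp (two π bonds).
C1: sp3
C2: sp ✓
C3: sp ✓
C4: sp3
C5: sp ✓
C6: sp ✓
C7: sp2
C8: sp2
C9: sp3
C10: sp3
C11: sp3
4 carbons are sp.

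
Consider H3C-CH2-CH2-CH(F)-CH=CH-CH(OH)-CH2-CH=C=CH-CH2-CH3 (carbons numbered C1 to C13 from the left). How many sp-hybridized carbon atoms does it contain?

1

C1: sp3
C2: sp3
C3: sp3
C4: sp3
C5: sp2
C6: sp2
C7: sp3
C8: sp3
C9: sp2
C10: sp ✓
C11: sp2
C12: sp3
C13: sp3
C10 → 1 sp carbon.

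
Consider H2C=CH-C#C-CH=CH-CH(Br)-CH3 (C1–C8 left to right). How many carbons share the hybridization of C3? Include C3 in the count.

2

C3 is sp (two π bonds).
C1: sp2
C2: sp2
C3: sp ✓
C4: sp ✓
C5: sp2
C6: sp2
C7: sp3
C8: sp3
2 carbons are sp.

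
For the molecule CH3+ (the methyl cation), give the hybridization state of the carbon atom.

Three σ bonds to H, empty p orbital → sp2, trigonal planar.

sp^2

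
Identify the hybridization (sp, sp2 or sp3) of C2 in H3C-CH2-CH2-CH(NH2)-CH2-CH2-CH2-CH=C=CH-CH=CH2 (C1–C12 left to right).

C2 (4 σ bonds) has steric number 4: sp3.

sp3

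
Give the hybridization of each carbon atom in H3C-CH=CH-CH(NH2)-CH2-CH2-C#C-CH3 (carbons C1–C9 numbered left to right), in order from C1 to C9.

C1 sp3, C2 sp2, C3 sp2, C4 sp3, C5 sp3, C6 sp3, C7 sp, C8 sp, C9 sp3

C1 has 4 σ bonds: steric number 4 → sp3.
C2: 3 σ bonds, plus one π bond — 3 electron domains, sp2.
C3 — 3 σ bonds, plus one π bond. Steric number 3, so sp2.
C4 — 4 σ bonds. Steric number 4, so sp3.
C5 carries 4 σ bonds, giving a steric number of 4, so it is sp3.
C6 carries 4 σ bonds, giving a steric number of 4, so it is sp3.
C7 (2 σ bonds, plus two π bonds) has steric number 2: sp.
C8 is sp: 2 σ bonds, plus two π bonds, 2 electron-density regions.
C9: 4 σ bonds — 4 electron domains, sp3.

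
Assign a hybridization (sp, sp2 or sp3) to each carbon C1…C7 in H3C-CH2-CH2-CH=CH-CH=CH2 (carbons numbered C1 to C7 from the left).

C1 has 4 σ bonds: steric number 4 → sp3.
C2: 4 σ bonds — 4 electron domains, sp3.
C3 — 4 σ bonds. Steric number 4, so sp3.
C4: 3 σ bonds, plus one π bond; 3 regions of electron density → sp2.
C5 carries 3 σ bonds, plus one π bond, giving a steric number of 3, so it is sp2.
C6: 3 σ bonds, plus one π bond — 3 electron domains, sp2.
C7 carries 3 σ bonds, plus one π bond, giving a steric number of 3, so it is sp2.

C1 sp3, C2 sp3, C3 sp3, C4 sp2, C5 sp2, C6 sp2, C7 sp2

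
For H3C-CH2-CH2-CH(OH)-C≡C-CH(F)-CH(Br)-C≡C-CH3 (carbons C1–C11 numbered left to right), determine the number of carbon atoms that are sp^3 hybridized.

C1: sp3 ✓
C2: sp3 ✓
C3: sp3 ✓
C4: sp3 ✓
C5: sp
C6: sp
C7: sp3 ✓
C8: sp3 ✓
C9: sp
C10: sp
C11: sp3 ✓
C1, C2, C3, C4, C7, C8, C11 → 7 sp3 carbons.

7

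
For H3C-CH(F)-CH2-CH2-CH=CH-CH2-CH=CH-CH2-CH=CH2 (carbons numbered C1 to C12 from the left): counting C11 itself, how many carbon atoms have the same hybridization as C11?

C11 is sp2 (one π bond).
C1: sp3
C2: sp3
C3: sp3
C4: sp3
C5: sp2 ✓
C6: sp2 ✓
C7: sp3
C8: sp2 ✓
C9: sp2 ✓
C10: sp3
C11: sp2 ✓
C12: sp2 ✓
6 carbons are sp2.

6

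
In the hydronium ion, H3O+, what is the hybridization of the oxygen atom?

sp^3

Three σ bonds + one lone pair = steric number 4 → sp3.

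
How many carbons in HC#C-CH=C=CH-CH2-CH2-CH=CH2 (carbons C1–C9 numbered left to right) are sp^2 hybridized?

C1: sp
C2: sp
C3: sp2 ✓
C4: sp
C5: sp2 ✓
C6: sp3
C7: sp3
C8: sp2 ✓
C9: sp2 ✓
C3, C5, C8, C9 → 4 sp2 carbons.

4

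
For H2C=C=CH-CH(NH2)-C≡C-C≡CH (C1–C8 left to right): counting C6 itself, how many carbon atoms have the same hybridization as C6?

C6 is sp (two π bonds).
C1: sp2
C2: sp ✓
C3: sp2
C4: sp3
C5: sp ✓
C6: sp ✓
C7: sp ✓
C8: sp ✓
5 carbons are sp.

5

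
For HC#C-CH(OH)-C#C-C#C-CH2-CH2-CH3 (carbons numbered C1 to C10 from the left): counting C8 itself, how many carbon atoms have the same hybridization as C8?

4

C8 is sp3 (only σ bonds).
C1: sp
C2: sp
C3: sp3 ✓
C4: sp
C5: sp
C6: sp
C7: sp
C8: sp3 ✓
C9: sp3 ✓
C10: sp3 ✓
4 carbons are sp3.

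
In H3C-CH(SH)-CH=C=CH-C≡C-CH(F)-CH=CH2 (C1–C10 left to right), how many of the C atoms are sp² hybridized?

C1: sp3
C2: sp3
C3: sp2 ✓
C4: sp
C5: sp2 ✓
C6: sp
C7: sp
C8: sp3
C9: sp2 ✓
C10: sp2 ✓
C3, C5, C9, C10 → 4 sp2 carbons.

4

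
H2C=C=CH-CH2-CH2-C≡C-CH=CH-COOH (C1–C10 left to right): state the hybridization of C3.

sp^2

C3 carries 3 σ bonds, plus one π bond, giving a steric number of 3, so it is sp2.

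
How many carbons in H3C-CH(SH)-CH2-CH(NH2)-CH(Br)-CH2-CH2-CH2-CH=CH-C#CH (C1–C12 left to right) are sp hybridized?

2

C1: sp3
C2: sp3
C3: sp3
C4: sp3
C5: sp3
C6: sp3
C7: sp3
C8: sp3
C9: sp2
C10: sp2
C11: sp ✓
C12: sp ✓
C11, C12 → 2 sp carbons.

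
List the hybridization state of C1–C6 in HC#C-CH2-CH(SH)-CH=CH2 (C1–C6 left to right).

C1 has 2 σ bonds, plus two π bonds: steric number 2 → sp.
C2: 2 σ bonds, plus two π bonds; 2 regions of electron density → sp.
C3 — 4 σ bonds. Steric number 4, so sp3.
C4: 4 σ bonds; 4 regions of electron density → sp3.
C5 — 3 σ bonds, plus one π bond. Steric number 3, so sp2.
C6 (3 σ bonds, plus one π bond) has steric number 3: sp2.

C1 sp, C2 sp, C3 sp3, C4 sp3, C5 sp2, C6 sp2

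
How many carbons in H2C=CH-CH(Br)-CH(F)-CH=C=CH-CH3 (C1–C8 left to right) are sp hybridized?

1

C1: sp2
C2: sp2
C3: sp3
C4: sp3
C5: sp2
C6: sp ✓
C7: sp2
C8: sp3
C6 → 1 sp carbon.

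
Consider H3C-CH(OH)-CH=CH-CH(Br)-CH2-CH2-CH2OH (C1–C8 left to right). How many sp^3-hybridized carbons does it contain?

6

C1: sp3 ✓
C2: sp3 ✓
C3: sp2
C4: sp2
C5: sp3 ✓
C6: sp3 ✓
C7: sp3 ✓
C8: sp3 ✓
C1, C2, C5, C6, C7, C8 → 6 sp3 carbons.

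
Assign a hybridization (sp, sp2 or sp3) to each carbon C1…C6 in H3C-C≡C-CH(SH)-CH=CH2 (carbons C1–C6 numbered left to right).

C1 sp3, C2 sp, C3 sp, C4 sp3, C5 sp2, C6 sp2

C1 has 4 σ bonds: steric number 4 → sp3.
C2: 2 σ bonds, plus two π bonds — 2 electron domains, sp.
C3: 2 σ bonds, plus two π bonds — 2 electron domains, sp.
C4 (4 σ bonds) has steric number 4: sp3.
C5 (3 σ bonds, plus one π bond) has steric number 3: sp2.
C6 (3 σ bonds, plus one π bond) has steric number 3: sp2.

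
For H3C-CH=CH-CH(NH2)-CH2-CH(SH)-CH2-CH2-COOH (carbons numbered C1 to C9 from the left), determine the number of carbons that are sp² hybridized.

3

C1: sp3
C2: sp2 ✓
C3: sp2 ✓
C4: sp3
C5: sp3
C6: sp3
C7: sp3
C8: sp3
C9: sp2 ✓
C2, C3, C9 → 3 sp2 carbons.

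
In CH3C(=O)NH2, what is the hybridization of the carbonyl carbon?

sp^2

The carbonyl carbon (3 σ bonds, plus one π bond) has steric number 3: sp2.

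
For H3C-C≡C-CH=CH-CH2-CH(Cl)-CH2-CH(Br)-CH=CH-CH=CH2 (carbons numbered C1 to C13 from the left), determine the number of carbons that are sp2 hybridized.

6

C1: sp3
C2: sp
C3: sp
C4: sp2 ✓
C5: sp2 ✓
C6: sp3
C7: sp3
C8: sp3
C9: sp3
C10: sp2 ✓
C11: sp2 ✓
C12: sp2 ✓
C13: sp2 ✓
C4, C5, C10, C11, C12, C13 → 6 sp2 carbons.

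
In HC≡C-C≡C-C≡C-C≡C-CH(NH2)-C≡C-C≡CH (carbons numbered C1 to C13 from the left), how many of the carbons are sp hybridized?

12

C1: sp ✓
C2: sp ✓
C3: sp ✓
C4: sp ✓
C5: sp ✓
C6: sp ✓
C7: sp ✓
C8: sp ✓
C9: sp3
C10: sp ✓
C11: sp ✓
C12: sp ✓
C13: sp ✓
C1, C2, C3, C4, C5, C6, C7, C8, C10, C11, C12, C13 → 12 sp carbons.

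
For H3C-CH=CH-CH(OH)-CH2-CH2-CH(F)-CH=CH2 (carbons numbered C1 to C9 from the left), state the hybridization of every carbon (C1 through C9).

C1 sp3, C2 sp2, C3 sp2, C4 sp3, C5 sp3, C6 sp3, C7 sp3, C8 sp2, C9 sp2

C1: 4 σ bonds — 4 electron domains, sp3.
C2: 3 σ bonds, plus one π bond — 3 electron domains, sp2.
C3 has 3 σ bonds, plus one π bond: steric number 3 → sp2.
C4: 4 σ bonds; 4 regions of electron density → sp3.
C5: 4 σ bonds — 4 electron domains, sp3.
C6: 4 σ bonds — 4 electron domains, sp3.
C7: 4 σ bonds; 4 regions of electron density → sp3.
C8 — 3 σ bonds, plus one π bond. Steric number 3, so sp2.
C9 has 3 σ bonds, plus one π bond: steric number 3 → sp2.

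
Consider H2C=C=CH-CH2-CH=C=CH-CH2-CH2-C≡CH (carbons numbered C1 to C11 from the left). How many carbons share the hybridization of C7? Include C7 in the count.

C7 is sp2 (one π bond).
C1: sp2 ✓
C2: sp
C3: sp2 ✓
C4: sp3
C5: sp2 ✓
C6: sp
C7: sp2 ✓
C8: sp3
C9: sp3
C10: sp
C11: sp
4 carbons are sp2.

4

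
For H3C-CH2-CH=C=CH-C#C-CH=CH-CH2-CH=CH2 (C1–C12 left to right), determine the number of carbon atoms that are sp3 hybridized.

C1: sp3 ✓
C2: sp3 ✓
C3: sp2
C4: sp
C5: sp2
C6: sp
C7: sp
C8: sp2
C9: sp2
C10: sp3 ✓
C11: sp2
C12: sp2
C1, C2, C10 → 3 sp3 carbons.

3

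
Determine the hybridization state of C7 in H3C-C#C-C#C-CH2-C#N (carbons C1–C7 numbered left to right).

sp

C7 is sp: 2 σ bonds, plus two π bonds, 2 electron-density regions.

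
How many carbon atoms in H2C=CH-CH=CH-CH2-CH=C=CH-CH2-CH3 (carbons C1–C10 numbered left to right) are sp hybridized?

1

C1: sp2
C2: sp2
C3: sp2
C4: sp2
C5: sp3
C6: sp2
C7: sp ✓
C8: sp2
C9: sp3
C10: sp3
C7 → 1 sp carbon.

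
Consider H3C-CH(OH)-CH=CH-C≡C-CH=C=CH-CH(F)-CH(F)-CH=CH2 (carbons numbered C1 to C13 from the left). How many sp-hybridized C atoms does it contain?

C1: sp3
C2: sp3
C3: sp2
C4: sp2
C5: sp ✓
C6: sp ✓
C7: sp2
C8: sp ✓
C9: sp2
C10: sp3
C11: sp3
C12: sp2
C13: sp2
C5, C6, C8 → 3 sp carbons.

3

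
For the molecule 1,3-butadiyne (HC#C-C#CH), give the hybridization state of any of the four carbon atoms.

Every carbon is part of a C≡C triple bond: two σ regions → sp.

sp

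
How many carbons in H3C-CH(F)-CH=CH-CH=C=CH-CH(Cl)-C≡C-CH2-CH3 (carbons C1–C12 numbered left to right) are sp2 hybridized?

4

C1: sp3
C2: sp3
C3: sp2 ✓
C4: sp2 ✓
C5: sp2 ✓
C6: sp
C7: sp2 ✓
C8: sp3
C9: sp
C10: sp
C11: sp3
C12: sp3
C3, C4, C5, C7 → 4 sp2 carbons.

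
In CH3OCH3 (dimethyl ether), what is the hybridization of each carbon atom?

Each carbon atom carries 4 σ bonds, giving a steric number of 4, so it is sp3.

sp³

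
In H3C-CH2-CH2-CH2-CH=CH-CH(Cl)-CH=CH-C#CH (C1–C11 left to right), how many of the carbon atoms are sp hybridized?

2

C1: sp3
C2: sp3
C3: sp3
C4: sp3
C5: sp2
C6: sp2
C7: sp3
C8: sp2
C9: sp2
C10: sp ✓
C11: sp ✓
C10, C11 → 2 sp carbons.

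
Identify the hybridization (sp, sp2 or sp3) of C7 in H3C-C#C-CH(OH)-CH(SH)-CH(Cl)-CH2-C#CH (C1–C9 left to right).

C7 carries 4 σ bonds, giving a steric number of 4, so it is sp3.

sp3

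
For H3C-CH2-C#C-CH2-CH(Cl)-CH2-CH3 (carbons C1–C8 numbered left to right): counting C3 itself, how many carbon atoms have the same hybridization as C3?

2

C3 is sp (two π bonds).
C1: sp3
C2: sp3
C3: sp ✓
C4: sp ✓
C5: sp3
C6: sp3
C7: sp3
C8: sp3
2 carbons are sp.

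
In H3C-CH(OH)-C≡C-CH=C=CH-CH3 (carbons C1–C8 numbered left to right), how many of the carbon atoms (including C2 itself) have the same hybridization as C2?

C2 is sp3 (only σ bonds).
C1: sp3 ✓
C2: sp3 ✓
C3: sp
C4: sp
C5: sp2
C6: sp
C7: sp2
C8: sp3 ✓
3 carbons are sp3.

3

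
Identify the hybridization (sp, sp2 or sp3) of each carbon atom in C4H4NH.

Each carbon atom: 3 σ bonds, plus one π bond; 3 regions of electron density → sp2.

sp²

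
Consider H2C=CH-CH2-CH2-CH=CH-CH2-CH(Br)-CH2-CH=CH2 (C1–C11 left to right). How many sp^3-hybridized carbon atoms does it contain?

C1: sp2
C2: sp2
C3: sp3 ✓
C4: sp3 ✓
C5: sp2
C6: sp2
C7: sp3 ✓
C8: sp3 ✓
C9: sp3 ✓
C10: sp2
C11: sp2
C3, C4, C7, C8, C9 → 5 sp3 carbons.

5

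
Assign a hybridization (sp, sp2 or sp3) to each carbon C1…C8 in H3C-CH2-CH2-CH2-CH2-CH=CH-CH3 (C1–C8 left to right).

C1 is sp3: 4 σ bonds, 4 electron-density regions.
C2 — 4 σ bonds. Steric number 4, so sp3.
C3 has 4 σ bonds: steric number 4 → sp3.
C4: 4 σ bonds — 4 electron domains, sp3.
C5 is sp3: 4 σ bonds, 4 electron-density regions.
C6 carries 3 σ bonds, plus one π bond, giving a steric number of 3, so it is sp2.
C7 carries 3 σ bonds, plus one π bond, giving a steric number of 3, so it is sp2.
C8 is sp3: 4 σ bonds, 4 electron-density regions.

C1 sp3, C2 sp3, C3 sp3, C4 sp3, C5 sp3, C6 sp2, C7 sp2, C8 sp3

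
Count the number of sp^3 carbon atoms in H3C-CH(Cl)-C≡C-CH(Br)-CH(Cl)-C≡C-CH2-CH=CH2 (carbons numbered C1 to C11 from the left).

5

C1: sp3 ✓
C2: sp3 ✓
C3: sp
C4: sp
C5: sp3 ✓
C6: sp3 ✓
C7: sp
C8: sp
C9: sp3 ✓
C10: sp2
C11: sp2
C1, C2, C5, C6, C9 → 5 sp3 carbons.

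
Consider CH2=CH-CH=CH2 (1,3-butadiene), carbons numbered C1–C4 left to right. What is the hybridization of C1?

C1 carries 3 σ bonds, plus one π bond, giving a steric number of 3, so it is sp2.

sp²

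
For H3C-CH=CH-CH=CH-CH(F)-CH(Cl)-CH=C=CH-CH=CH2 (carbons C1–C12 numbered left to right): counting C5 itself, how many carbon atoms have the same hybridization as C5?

8

C5 is sp2 (one π bond).
C1: sp3
C2: sp2 ✓
C3: sp2 ✓
C4: sp2 ✓
C5: sp2 ✓
C6: sp3
C7: sp3
C8: sp2 ✓
C9: sp
C10: sp2 ✓
C11: sp2 ✓
C12: sp2 ✓
8 carbons are sp2.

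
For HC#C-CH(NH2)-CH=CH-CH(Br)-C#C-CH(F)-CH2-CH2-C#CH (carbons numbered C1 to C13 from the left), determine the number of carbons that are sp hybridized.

6

C1: sp ✓
C2: sp ✓
C3: sp3
C4: sp2
C5: sp2
C6: sp3
C7: sp ✓
C8: sp ✓
C9: sp3
C10: sp3
C11: sp3
C12: sp ✓
C13: sp ✓
C1, C2, C7, C8, C12, C13 → 6 sp carbons.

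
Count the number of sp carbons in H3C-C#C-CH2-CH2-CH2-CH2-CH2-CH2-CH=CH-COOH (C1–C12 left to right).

2

C1: sp3
C2: sp ✓
C3: sp ✓
C4: sp3
C5: sp3
C6: sp3
C7: sp3
C8: sp3
C9: sp3
C10: sp2
C11: sp2
C12: sp2
C2, C3 → 2 sp carbons.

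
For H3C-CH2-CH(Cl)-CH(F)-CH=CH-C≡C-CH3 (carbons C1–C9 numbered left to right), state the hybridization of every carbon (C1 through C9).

C1 — 4 σ bonds. Steric number 4, so sp3.
C2: 4 σ bonds; 4 regions of electron density → sp3.
C3 (4 σ bonds) has steric number 4: sp3.
C4: 4 σ bonds; 4 regions of electron density → sp3.
C5 is sp2: 3 σ bonds, plus one π bond, 3 electron-density regions.
C6 carries 3 σ bonds, plus one π bond, giving a steric number of 3, so it is sp2.
C7: 2 σ bonds, plus two π bonds — 2 electron domains, sp.
C8 carries 2 σ bonds, plus two π bonds, giving a steric number of 2, so it is sp.
C9: 4 σ bonds — 4 electron domains, sp3.

C1 sp3, C2 sp3, C3 sp3, C4 sp3, C5 sp2, C6 sp2, C7 sp, C8 sp, C9 sp3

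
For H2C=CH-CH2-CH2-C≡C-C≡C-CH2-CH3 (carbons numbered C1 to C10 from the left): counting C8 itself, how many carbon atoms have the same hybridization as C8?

4

C8 is sp (two π bonds).
C1: sp2
C2: sp2
C3: sp3
C4: sp3
C5: sp ✓
C6: sp ✓
C7: sp ✓
C8: sp ✓
C9: sp3
C10: sp3
4 carbons are sp.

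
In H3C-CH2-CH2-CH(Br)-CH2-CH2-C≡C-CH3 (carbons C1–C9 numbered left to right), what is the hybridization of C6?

sp³

C6 has 4 σ bonds: steric number 4 → sp3.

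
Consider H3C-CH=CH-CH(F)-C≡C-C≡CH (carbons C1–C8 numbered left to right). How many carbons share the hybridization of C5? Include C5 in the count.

C5 is sp (two π bonds).
C1: sp3
C2: sp2
C3: sp2
C4: sp3
C5: sp ✓
C6: sp ✓
C7: sp ✓
C8: sp ✓
4 carbons are sp.

4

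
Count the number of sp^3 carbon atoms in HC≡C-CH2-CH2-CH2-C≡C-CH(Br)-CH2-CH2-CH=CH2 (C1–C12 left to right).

6

C1: sp
C2: sp
C3: sp3 ✓
C4: sp3 ✓
C5: sp3 ✓
C6: sp
C7: sp
C8: sp3 ✓
C9: sp3 ✓
C10: sp3 ✓
C11: sp2
C12: sp2
C3, C4, C5, C8, C9, C10 → 6 sp3 carbons.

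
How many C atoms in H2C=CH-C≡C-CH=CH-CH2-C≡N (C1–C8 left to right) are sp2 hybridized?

4

C1: sp2 ✓
C2: sp2 ✓
C3: sp
C4: sp
C5: sp2 ✓
C6: sp2 ✓
C7: sp3
C8: sp
C1, C2, C5, C6 → 4 sp2 carbons.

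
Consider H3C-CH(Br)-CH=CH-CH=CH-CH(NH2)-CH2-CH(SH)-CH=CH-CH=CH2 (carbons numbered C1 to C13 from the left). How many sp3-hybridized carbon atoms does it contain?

5

C1: sp3 ✓
C2: sp3 ✓
C3: sp2
C4: sp2
C5: sp2
C6: sp2
C7: sp3 ✓
C8: sp3 ✓
C9: sp3 ✓
C10: sp2
C11: sp2
C12: sp2
C13: sp2
C1, C2, C7, C8, C9 → 5 sp3 carbons.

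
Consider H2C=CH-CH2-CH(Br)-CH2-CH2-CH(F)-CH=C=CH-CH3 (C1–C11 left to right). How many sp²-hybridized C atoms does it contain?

4

C1: sp2 ✓
C2: sp2 ✓
C3: sp3
C4: sp3
C5: sp3
C6: sp3
C7: sp3
C8: sp2 ✓
C9: sp
C10: sp2 ✓
C11: sp3
C1, C2, C8, C10 → 4 sp2 carbons.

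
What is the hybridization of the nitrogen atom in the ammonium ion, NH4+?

Four σ bonds, no lone pair → sp3, tetrahedral.

sp³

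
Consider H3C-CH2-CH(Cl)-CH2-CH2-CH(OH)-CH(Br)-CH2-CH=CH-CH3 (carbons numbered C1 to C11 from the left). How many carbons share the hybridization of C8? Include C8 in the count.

C8 is sp3 (only σ bonds).
C1: sp3 ✓
C2: sp3 ✓
C3: sp3 ✓
C4: sp3 ✓
C5: sp3 ✓
C6: sp3 ✓
C7: sp3 ✓
C8: sp3 ✓
C9: sp2
C10: sp2
C11: sp3 ✓
9 carbons are sp3.

9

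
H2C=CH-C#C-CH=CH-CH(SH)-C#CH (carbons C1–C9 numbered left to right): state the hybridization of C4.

sp

C4 carries 2 σ bonds, plus two π bonds, giving a steric number of 2, so it is sp.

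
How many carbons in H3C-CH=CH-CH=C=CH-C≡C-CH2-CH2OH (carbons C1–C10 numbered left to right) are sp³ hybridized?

3

C1: sp3 ✓
C2: sp2
C3: sp2
C4: sp2
C5: sp
C6: sp2
C7: sp
C8: sp
C9: sp3 ✓
C10: sp3 ✓
C1, C9, C10 → 3 sp3 carbons.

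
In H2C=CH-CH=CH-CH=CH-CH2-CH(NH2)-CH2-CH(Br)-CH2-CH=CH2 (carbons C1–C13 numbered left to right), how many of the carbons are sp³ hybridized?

C1: sp2
C2: sp2
C3: sp2
C4: sp2
C5: sp2
C6: sp2
C7: sp3 ✓
C8: sp3 ✓
C9: sp3 ✓
C10: sp3 ✓
C11: sp3 ✓
C12: sp2
C13: sp2
C7, C8, C9, C10, C11 → 5 sp3 carbons.

5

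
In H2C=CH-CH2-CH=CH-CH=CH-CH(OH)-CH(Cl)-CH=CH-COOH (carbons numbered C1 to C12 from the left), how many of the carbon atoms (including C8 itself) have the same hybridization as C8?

C8 is sp3 (only σ bonds).
C1: sp2
C2: sp2
C3: sp3 ✓
C4: sp2
C5: sp2
C6: sp2
C7: sp2
C8: sp3 ✓
C9: sp3 ✓
C10: sp2
C11: sp2
C12: sp2
3 carbons are sp3.

3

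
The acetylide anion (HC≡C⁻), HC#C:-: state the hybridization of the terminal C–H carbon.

The terminal C–H carbon carries 2 σ bonds, plus two π bonds, giving a steric number of 2, so it is sp.

sp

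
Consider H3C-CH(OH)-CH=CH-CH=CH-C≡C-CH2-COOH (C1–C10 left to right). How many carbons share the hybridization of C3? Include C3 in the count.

C3 is sp2 (one π bond).
C1: sp3
C2: sp3
C3: sp2 ✓
C4: sp2 ✓
C5: sp2 ✓
C6: sp2 ✓
C7: sp
C8: sp
C9: sp3
C10: sp2 ✓
5 carbons are sp2.

5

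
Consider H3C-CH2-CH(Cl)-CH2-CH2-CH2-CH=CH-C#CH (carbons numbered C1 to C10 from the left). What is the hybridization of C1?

C1 (4 σ bonds) has steric number 4: sp3.

sp³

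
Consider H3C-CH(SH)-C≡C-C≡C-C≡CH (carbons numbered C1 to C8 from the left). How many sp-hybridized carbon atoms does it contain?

6

C1: sp3
C2: sp3
C3: sp ✓
C4: sp ✓
C5: sp ✓
C6: sp ✓
C7: sp ✓
C8: sp ✓
C3, C4, C5, C6, C7, C8 → 6 sp carbons.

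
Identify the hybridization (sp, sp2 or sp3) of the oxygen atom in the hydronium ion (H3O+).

sp3

Three σ bonds + one lone pair = steric number 4 → sp3.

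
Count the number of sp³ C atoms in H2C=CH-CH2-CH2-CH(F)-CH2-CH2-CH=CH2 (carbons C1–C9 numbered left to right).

C1: sp2
C2: sp2
C3: sp3 ✓
C4: sp3 ✓
C5: sp3 ✓
C6: sp3 ✓
C7: sp3 ✓
C8: sp2
C9: sp2
C3, C4, C5, C6, C7 → 5 sp3 carbons.

5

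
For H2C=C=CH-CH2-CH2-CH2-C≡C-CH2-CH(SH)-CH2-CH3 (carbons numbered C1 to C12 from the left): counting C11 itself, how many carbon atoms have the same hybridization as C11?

7

C11 is sp3 (only σ bonds).
C1: sp2
C2: sp
C3: sp2
C4: sp3 ✓
C5: sp3 ✓
C6: sp3 ✓
C7: sp
C8: sp
C9: sp3 ✓
C10: sp3 ✓
C11: sp3 ✓
C12: sp3 ✓
7 carbons are sp3.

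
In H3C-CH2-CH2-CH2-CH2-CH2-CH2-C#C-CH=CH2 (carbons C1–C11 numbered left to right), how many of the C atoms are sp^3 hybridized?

7

C1: sp3 ✓
C2: sp3 ✓
C3: sp3 ✓
C4: sp3 ✓
C5: sp3 ✓
C6: sp3 ✓
C7: sp3 ✓
C8: sp
C9: sp
C10: sp2
C11: sp2
C1, C2, C3, C4, C5, C6, C7 → 7 sp3 carbons.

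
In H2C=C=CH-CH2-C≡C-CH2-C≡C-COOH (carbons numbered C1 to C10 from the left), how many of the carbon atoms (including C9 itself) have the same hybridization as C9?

C9 is sp (two π bonds).
C1: sp2
C2: sp ✓
C3: sp2
C4: sp3
C5: sp ✓
C6: sp ✓
C7: sp3
C8: sp ✓
C9: sp ✓
C10: sp2
5 carbons are sp.

5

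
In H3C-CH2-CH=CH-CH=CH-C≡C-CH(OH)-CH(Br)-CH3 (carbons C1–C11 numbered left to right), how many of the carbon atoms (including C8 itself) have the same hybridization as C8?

2

C8 is sp (two π bonds).
C1: sp3
C2: sp3
C3: sp2
C4: sp2
C5: sp2
C6: sp2
C7: sp ✓
C8: sp ✓
C9: sp3
C10: sp3
C11: sp3
2 carbons are sp.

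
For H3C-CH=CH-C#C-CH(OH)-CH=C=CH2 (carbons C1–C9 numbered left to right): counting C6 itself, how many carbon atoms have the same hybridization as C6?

C6 is sp3 (only σ bonds).
C1: sp3 ✓
C2: sp2
C3: sp2
C4: sp
C5: sp
C6: sp3 ✓
C7: sp2
C8: sp
C9: sp2
2 carbons are sp3.

2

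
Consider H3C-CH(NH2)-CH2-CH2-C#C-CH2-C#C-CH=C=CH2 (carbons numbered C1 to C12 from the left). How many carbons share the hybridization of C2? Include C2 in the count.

C2 is sp3 (only σ bonds).
C1: sp3 ✓
C2: sp3 ✓
C3: sp3 ✓
C4: sp3 ✓
C5: sp
C6: sp
C7: sp3 ✓
C8: sp
C9: sp
C10: sp2
C11: sp
C12: sp2
5 carbons are sp3.

5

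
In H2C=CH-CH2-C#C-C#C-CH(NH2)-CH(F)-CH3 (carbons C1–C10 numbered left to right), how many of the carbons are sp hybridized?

C1: sp2
C2: sp2
C3: sp3
C4: sp ✓
C5: sp ✓
C6: sp ✓
C7: sp ✓
C8: sp3
C9: sp3
C10: sp3
C4, C5, C6, C7 → 4 sp carbons.

4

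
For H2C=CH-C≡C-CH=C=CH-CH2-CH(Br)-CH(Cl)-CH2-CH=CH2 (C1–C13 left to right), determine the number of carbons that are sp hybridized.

3

C1: sp2
C2: sp2
C3: sp ✓
C4: sp ✓
C5: sp2
C6: sp ✓
C7: sp2
C8: sp3
C9: sp3
C10: sp3
C11: sp3
C12: sp2
C13: sp2
C3, C4, C6 → 3 sp carbons.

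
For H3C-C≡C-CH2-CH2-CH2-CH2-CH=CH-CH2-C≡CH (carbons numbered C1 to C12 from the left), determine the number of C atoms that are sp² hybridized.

C1: sp3
C2: sp
C3: sp
C4: sp3
C5: sp3
C6: sp3
C7: sp3
C8: sp2 ✓
C9: sp2 ✓
C10: sp3
C11: sp
C12: sp
C8, C9 → 2 sp2 carbons.

2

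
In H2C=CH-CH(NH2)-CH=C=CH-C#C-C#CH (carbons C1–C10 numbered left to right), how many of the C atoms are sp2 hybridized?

C1: sp2 ✓
C2: sp2 ✓
C3: sp3
C4: sp2 ✓
C5: sp
C6: sp2 ✓
C7: sp
C8: sp
C9: sp
C10: sp
C1, C2, C4, C6 → 4 sp2 carbons.

4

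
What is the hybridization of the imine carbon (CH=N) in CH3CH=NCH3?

The imine carbon (CH=N) (3 σ bonds, plus one π bond) has steric number 3: sp2.

sp2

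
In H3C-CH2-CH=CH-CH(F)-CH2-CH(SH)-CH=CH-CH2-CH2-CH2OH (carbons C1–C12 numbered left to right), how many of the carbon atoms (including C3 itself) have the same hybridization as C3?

4

C3 is sp2 (one π bond).
C1: sp3
C2: sp3
C3: sp2 ✓
C4: sp2 ✓
C5: sp3
C6: sp3
C7: sp3
C8: sp2 ✓
C9: sp2 ✓
C10: sp3
C11: sp3
C12: sp3
4 carbons are sp2.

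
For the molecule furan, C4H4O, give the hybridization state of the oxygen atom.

sp²

One O lone pair is in the aromatic π system (p orbital), the other is in an sp2 hybrid in the ring plane; O has two σ bonds + one in-plane lone pair → sp2.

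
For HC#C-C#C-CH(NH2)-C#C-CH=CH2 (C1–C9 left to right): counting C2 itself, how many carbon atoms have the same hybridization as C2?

C2 is sp (two π bonds).
C1: sp ✓
C2: sp ✓
C3: sp ✓
C4: sp ✓
C5: sp3
C6: sp ✓
C7: sp ✓
C8: sp2
C9: sp2
6 carbons are sp.

6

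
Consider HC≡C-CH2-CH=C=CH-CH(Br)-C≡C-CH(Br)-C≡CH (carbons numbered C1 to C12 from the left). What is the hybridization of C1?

C1 carries 2 σ bonds, plus two π bonds, giving a steric number of 2, so it is sp.

sp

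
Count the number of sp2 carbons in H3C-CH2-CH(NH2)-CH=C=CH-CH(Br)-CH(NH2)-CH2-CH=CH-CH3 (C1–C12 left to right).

C1: sp3
C2: sp3
C3: sp3
C4: sp2 ✓
C5: sp
C6: sp2 ✓
C7: sp3
C8: sp3
C9: sp3
C10: sp2 ✓
C11: sp2 ✓
C12: sp3
C4, C6, C10, C11 → 4 sp2 carbons.

4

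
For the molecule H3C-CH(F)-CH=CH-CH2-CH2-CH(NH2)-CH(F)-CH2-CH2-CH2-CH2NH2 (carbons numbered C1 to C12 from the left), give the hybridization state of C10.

C10 is sp3: 4 σ bonds, 4 electron-density regions.

sp3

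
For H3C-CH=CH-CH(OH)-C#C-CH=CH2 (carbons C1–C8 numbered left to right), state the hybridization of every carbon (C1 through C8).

C1 (4 σ bonds) has steric number 4: sp3.
C2 has 3 σ bonds, plus one π bond: steric number 3 → sp2.
C3: 3 σ bonds, plus one π bond; 3 regions of electron density → sp2.
C4: 4 σ bonds — 4 electron domains, sp3.
C5 is sp: 2 σ bonds, plus two π bonds, 2 electron-density regions.
C6 (2 σ bonds, plus two π bonds) has steric number 2: sp.
C7 carries 3 σ bonds, plus one π bond, giving a steric number of 3, so it is sp2.
C8: 3 σ bonds, plus one π bond; 3 regions of electron density → sp2.

C1 sp3, C2 sp2, C3 sp2, C4 sp3, C5 sp, C6 sp, C7 sp2, C8 sp2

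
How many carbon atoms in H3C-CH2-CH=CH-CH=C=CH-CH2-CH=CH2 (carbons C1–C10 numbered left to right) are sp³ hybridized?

3

C1: sp3 ✓
C2: sp3 ✓
C3: sp2
C4: sp2
C5: sp2
C6: sp
C7: sp2
C8: sp3 ✓
C9: sp2
C10: sp2
C1, C2, C8 → 3 sp3 carbons.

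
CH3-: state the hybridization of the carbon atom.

sp³

Three σ bonds + one lone pair = steric number 4 → sp3, pyramidal.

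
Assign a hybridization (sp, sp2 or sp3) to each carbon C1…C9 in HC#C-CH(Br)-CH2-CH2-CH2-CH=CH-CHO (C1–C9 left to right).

C1 (2 σ bonds, plus two π bonds) has steric number 2: sp.
C2: 2 σ bonds, plus two π bonds — 2 electron domains, sp.
C3: 4 σ bonds; 4 regions of electron density → sp3.
C4 is sp3: 4 σ bonds, 4 electron-density regions.
C5 carries 4 σ bonds, giving a steric number of 4, so it is sp3.
C6: 4 σ bonds; 4 regions of electron density → sp3.
C7 has 3 σ bonds, plus one π bond: steric number 3 → sp2.
C8 is sp2: 3 σ bonds, plus one π bond, 3 electron-density regions.
C9: 3 σ bonds, plus one π bond; 3 regions of electron density → sp2.

C1 sp, C2 sp, C3 sp3, C4 sp3, C5 sp3, C6 sp3, C7 sp2, C8 sp2, C9 sp2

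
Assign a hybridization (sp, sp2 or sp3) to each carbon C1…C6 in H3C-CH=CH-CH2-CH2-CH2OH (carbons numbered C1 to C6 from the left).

C1 sp3, C2 sp2, C3 sp2, C4 sp3, C5 sp3, C6 sp3

C1 carries 4 σ bonds, giving a steric number of 4, so it is sp3.
C2 carries 3 σ bonds, plus one π bond, giving a steric number of 3, so it is sp2.
C3: 3 σ bonds, plus one π bond; 3 regions of electron density → sp2.
C4 — 4 σ bonds. Steric number 4, so sp3.
C5 — 4 σ bonds. Steric number 4, so sp3.
C6 carries 4 σ bonds, giving a steric number of 4, so it is sp3.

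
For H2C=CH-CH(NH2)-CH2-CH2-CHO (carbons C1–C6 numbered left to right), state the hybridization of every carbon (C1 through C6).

C1 sp2, C2 sp2, C3 sp3, C4 sp3, C5 sp3, C6 sp2

C1 is sp2: 3 σ bonds, plus one π bond, 3 electron-density regions.
C2 — 3 σ bonds, plus one π bond. Steric number 3, so sp2.
C3 carries 4 σ bonds, giving a steric number of 4, so it is sp3.
C4 — 4 σ bonds. Steric number 4, so sp3.
C5: 4 σ bonds — 4 electron domains, sp3.
C6: 3 σ bonds, plus one π bond — 3 electron domains, sp2.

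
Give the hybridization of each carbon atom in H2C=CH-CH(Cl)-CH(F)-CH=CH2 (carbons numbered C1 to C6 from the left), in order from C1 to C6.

C1: 3 σ bonds, plus one π bond; 3 regions of electron density → sp2.
C2 is sp2: 3 σ bonds, plus one π bond, 3 electron-density regions.
C3 (4 σ bonds) has steric number 4: sp3.
C4: 4 σ bonds — 4 electron domains, sp3.
C5 (3 σ bonds, plus one π bond) has steric number 3: sp2.
C6 (3 σ bonds, plus one π bond) has steric number 3: sp2.

C1 sp2, C2 sp2, C3 sp3, C4 sp3, C5 sp2, C6 sp2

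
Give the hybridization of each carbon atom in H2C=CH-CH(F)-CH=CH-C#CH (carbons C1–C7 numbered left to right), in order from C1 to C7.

C1 sp2, C2 sp2, C3 sp3, C4 sp2, C5 sp2, C6 sp, C7 sp

C1: 3 σ bonds, plus one π bond; 3 regions of electron density → sp2.
C2 (3 σ bonds, plus one π bond) has steric number 3: sp2.
C3: 4 σ bonds — 4 electron domains, sp3.
C4: 3 σ bonds, plus one π bond; 3 regions of electron density → sp2.
C5: 3 σ bonds, plus one π bond — 3 electron domains, sp2.
C6: 2 σ bonds, plus two π bonds; 2 regions of electron density → sp.
C7 carries 2 σ bonds, plus two π bonds, giving a steric number of 2, so it is sp.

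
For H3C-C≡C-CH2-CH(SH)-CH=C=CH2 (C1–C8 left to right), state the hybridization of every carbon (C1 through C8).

C1 sp3, C2 sp, C3 sp, C4 sp3, C5 sp3, C6 sp2, C7 sp, C8 sp2

C1 (4 σ bonds) has steric number 4: sp3.
C2 is sp: 2 σ bonds, plus two π bonds, 2 electron-density regions.
C3: 2 σ bonds, plus two π bonds — 2 electron domains, sp.
C4: 4 σ bonds — 4 electron domains, sp3.
C5 (4 σ bonds) has steric number 4: sp3.
C6: 3 σ bonds, plus one π bond — 3 electron domains, sp2.
C7: 2 σ bonds, plus two π bonds; 2 regions of electron density → sp.
C8 carries 3 σ bonds, plus one π bond, giving a steric number of 3, so it is sp2.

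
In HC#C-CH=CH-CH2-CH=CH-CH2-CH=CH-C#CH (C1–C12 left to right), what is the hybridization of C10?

sp2

C10 carries 3 σ bonds, plus one π bond, giving a steric number of 3, so it is sp2.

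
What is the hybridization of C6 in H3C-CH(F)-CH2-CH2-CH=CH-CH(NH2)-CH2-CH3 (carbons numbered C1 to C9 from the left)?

sp²

C6 has 3 σ bonds, plus one π bond: steric number 3 → sp2.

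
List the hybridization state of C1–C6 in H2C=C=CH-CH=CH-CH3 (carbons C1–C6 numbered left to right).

C1 sp2, C2 sp, C3 sp2, C4 sp2, C5 sp2, C6 sp3

C1 — 3 σ bonds, plus one π bond. Steric number 3, so sp2.
C2: 2 σ bonds, plus two π bonds — 2 electron domains, sp.
C3 (3 σ bonds, plus one π bond) has steric number 3: sp2.
C4 (3 σ bonds, plus one π bond) has steric number 3: sp2.
C5 is sp2: 3 σ bonds, plus one π bond, 3 electron-density regions.
C6 — 4 σ bonds. Steric number 4, so sp3.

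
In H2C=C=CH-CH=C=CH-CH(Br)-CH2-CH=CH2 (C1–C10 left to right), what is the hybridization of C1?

C1 is sp2: 3 σ bonds, plus one π bond, 3 electron-density regions.

sp2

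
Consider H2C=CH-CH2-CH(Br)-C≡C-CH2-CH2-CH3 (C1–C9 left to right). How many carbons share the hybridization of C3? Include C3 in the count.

5

C3 is sp3 (only σ bonds).
C1: sp2
C2: sp2
C3: sp3 ✓
C4: sp3 ✓
C5: sp
C6: sp
C7: sp3 ✓
C8: sp3 ✓
C9: sp3 ✓
5 carbons are sp3.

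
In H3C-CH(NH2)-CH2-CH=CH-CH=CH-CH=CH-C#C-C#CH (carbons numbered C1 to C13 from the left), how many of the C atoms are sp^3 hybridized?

C1: sp3 ✓
C2: sp3 ✓
C3: sp3 ✓
C4: sp2
C5: sp2
C6: sp2
C7: sp2
C8: sp2
C9: sp2
C10: sp
C11: sp
C12: sp
C13: sp
C1, C2, C3 → 3 sp3 carbons.

3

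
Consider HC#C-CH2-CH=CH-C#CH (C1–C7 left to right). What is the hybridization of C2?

sp

C2: 2 σ bonds, plus two π bonds; 2 regions of electron density → sp.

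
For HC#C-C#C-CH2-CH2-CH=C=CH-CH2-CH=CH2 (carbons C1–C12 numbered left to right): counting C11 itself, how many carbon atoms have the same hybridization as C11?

4

C11 is sp2 (one π bond).
C1: sp
C2: sp
C3: sp
C4: sp
C5: sp3
C6: sp3
C7: sp2 ✓
C8: sp
C9: sp2 ✓
C10: sp3
C11: sp2 ✓
C12: sp2 ✓
4 carbons are sp2.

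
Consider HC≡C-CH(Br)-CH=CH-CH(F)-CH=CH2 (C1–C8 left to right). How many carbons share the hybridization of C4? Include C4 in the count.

4

C4 is sp2 (one π bond).
C1: sp
C2: sp
C3: sp3
C4: sp2 ✓
C5: sp2 ✓
C6: sp3
C7: sp2 ✓
C8: sp2 ✓
4 carbons are sp2.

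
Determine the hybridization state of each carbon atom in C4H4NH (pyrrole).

Each carbon atom — 3 σ bonds, plus one π bond. Steric number 3, so sp2.

sp²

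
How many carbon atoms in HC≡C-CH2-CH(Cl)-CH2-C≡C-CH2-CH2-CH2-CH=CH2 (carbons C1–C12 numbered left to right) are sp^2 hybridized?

C1: sp
C2: sp
C3: sp3
C4: sp3
C5: sp3
C6: sp
C7: sp
C8: sp3
C9: sp3
C10: sp3
C11: sp2 ✓
C12: sp2 ✓
C11, C12 → 2 sp2 carbons.

2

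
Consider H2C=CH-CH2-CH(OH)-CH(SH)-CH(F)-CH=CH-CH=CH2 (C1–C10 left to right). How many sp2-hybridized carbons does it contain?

6

C1: sp2 ✓
C2: sp2 ✓
C3: sp3
C4: sp3
C5: sp3
C6: sp3
C7: sp2 ✓
C8: sp2 ✓
C9: sp2 ✓
C10: sp2 ✓
C1, C2, C7, C8, C9, C10 → 6 sp2 carbons.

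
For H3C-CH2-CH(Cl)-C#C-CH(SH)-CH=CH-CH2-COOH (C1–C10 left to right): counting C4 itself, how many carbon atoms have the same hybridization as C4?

C4 is sp (two π bonds).
C1: sp3
C2: sp3
C3: sp3
C4: sp ✓
C5: sp ✓
C6: sp3
C7: sp2
C8: sp2
C9: sp3
C10: sp2
2 carbons are sp.

2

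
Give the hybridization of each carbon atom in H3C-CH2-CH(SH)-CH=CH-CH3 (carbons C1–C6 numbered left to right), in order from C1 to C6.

C1 sp3, C2 sp3, C3 sp3, C4 sp2, C5 sp2, C6 sp3

C1 is sp3: 4 σ bonds, 4 electron-density regions.
C2 (4 σ bonds) has steric number 4: sp3.
C3 has 4 σ bonds: steric number 4 → sp3.
C4: 3 σ bonds, plus one π bond; 3 regions of electron density → sp2.
C5 has 3 σ bonds, plus one π bond: steric number 3 → sp2.
C6: 4 σ bonds; 4 regions of electron density → sp3.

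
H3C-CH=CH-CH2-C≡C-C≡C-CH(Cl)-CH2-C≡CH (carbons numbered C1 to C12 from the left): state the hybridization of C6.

C6: 2 σ bonds, plus two π bonds; 2 regions of electron density → sp.

sp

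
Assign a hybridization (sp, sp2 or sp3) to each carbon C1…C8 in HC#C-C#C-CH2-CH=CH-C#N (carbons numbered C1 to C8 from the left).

C1 sp, C2 sp, C3 sp, C4 sp, C5 sp3, C6 sp2, C7 sp2, C8 sp

C1 carries 2 σ bonds, plus two π bonds, giving a steric number of 2, so it is sp.
C2 has 2 σ bonds, plus two π bonds: steric number 2 → sp.
C3 is sp: 2 σ bonds, plus two π bonds, 2 electron-density regions.
C4 (2 σ bonds, plus two π bonds) has steric number 2: sp.
C5 is sp3: 4 σ bonds, 4 electron-density regions.
C6 has 3 σ bonds, plus one π bond: steric number 3 → sp2.
C7 — 3 σ bonds, plus one π bond. Steric number 3, so sp2.
C8 has 2 σ bonds, plus two π bonds: steric number 2 → sp.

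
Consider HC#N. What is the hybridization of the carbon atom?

The carbon atom is sp: 2 σ bonds, plus two π bonds, 2 electron-density regions.

sp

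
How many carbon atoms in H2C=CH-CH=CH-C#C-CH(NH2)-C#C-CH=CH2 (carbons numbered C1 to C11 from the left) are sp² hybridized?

6

C1: sp2 ✓
C2: sp2 ✓
C3: sp2 ✓
C4: sp2 ✓
C5: sp
C6: sp
C7: sp3
C8: sp
C9: sp
C10: sp2 ✓
C11: sp2 ✓
C1, C2, C3, C4, C10, C11 → 6 sp2 carbons.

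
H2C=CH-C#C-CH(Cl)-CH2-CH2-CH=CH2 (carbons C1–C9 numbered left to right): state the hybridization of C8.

C8: 3 σ bonds, plus one π bond — 3 electron domains, sp2.

sp^2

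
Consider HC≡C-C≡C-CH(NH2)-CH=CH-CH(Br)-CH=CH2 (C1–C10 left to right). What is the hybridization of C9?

sp²

C9 carries 3 σ bonds, plus one π bond, giving a steric number of 3, so it is sp2.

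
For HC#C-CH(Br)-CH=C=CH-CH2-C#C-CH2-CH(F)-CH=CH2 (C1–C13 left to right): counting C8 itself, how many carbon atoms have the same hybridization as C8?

C8 is sp (two π bonds).
C1: sp ✓
C2: sp ✓
C3: sp3
C4: sp2
C5: sp ✓
C6: sp2
C7: sp3
C8: sp ✓
C9: sp ✓
C10: sp3
C11: sp3
C12: sp2
C13: sp2
5 carbons are sp.

5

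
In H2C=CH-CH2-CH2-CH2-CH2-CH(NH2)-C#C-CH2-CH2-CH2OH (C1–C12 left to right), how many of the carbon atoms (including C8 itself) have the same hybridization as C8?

2

C8 is sp (two π bonds).
C1: sp2
C2: sp2
C3: sp3
C4: sp3
C5: sp3
C6: sp3
C7: sp3
C8: sp ✓
C9: sp ✓
C10: sp3
C11: sp3
C12: sp3
2 carbons are sp.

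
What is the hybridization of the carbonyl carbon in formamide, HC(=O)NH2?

The carbonyl carbon: 3 σ bonds, plus one π bond — 3 electron domains, sp2.

sp^2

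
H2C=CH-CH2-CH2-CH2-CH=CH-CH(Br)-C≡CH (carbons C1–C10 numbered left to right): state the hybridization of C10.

sp

C10 — 2 σ bonds, plus two π bonds. Steric number 2, so sp.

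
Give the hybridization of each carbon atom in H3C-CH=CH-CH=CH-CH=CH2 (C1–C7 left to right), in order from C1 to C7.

C1 sp3, C2 sp2, C3 sp2, C4 sp2, C5 sp2, C6 sp2, C7 sp2

C1 has 4 σ bonds: steric number 4 → sp3.
C2 has 3 σ bonds, plus one π bond: steric number 3 → sp2.
C3 carries 3 σ bonds, plus one π bond, giving a steric number of 3, so it is sp2.
C4 is sp2: 3 σ bonds, plus one π bond, 3 electron-density regions.
C5: 3 σ bonds, plus one π bond — 3 electron domains, sp2.
C6 has 3 σ bonds, plus one π bond: steric number 3 → sp2.
C7 has 3 σ bonds, plus one π bond: steric number 3 → sp2.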